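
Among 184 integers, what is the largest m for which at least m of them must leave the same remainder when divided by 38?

5

The 184 integers fall into 38 residue classes modulo 38.
If each of the 38 residue classes modulo 38 held at most 4, the total would be at most 38 × 4 = 152 < 184, a contradiction.
So at least one holds ⌈184/38⌉ = 5.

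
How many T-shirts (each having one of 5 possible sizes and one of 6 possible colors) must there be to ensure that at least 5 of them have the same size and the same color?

121

There are 5 × 6 = 30 (size, color) combinations acting as pigeonholes.
With 30 × 4 = 120 T-shirts we could place exactly 4 in each, with no (size, color) pair reaching 5.
One more forces some (size, color) pair to hold 5, so 120 + 1 = 121.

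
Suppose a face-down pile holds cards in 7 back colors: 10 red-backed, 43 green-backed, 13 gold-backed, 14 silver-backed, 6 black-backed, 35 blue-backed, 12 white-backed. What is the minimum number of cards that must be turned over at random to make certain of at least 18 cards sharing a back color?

In the worst case we take at most 17 of each back color, but all 10 red-backed, all 13 gold-backed, all 14 silver-backed, all 6 black-backed, and all 12 white-backed (fewer than 17), giving 10 + 17 + 13 + 14 + 6 + 17 + 12 = 89.
One more card then forces some back color to 18, so 89 + 1 = 90.

90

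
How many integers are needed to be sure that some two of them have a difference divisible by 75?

76

Two integers differ by a multiple of 75 exactly when they share a remainder mod 75.
There are 75 residue classes mod 75, so 75 integers can all lie in distinct classes.
One more integer must repeat a residue, giving a difference divisible by 75. So n = 75 + 1 = 76.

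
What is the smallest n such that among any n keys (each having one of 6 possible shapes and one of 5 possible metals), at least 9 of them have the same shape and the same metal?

There are 6 × 5 = 30 (shape, metal) combinations acting as pigeonholes.
With 30 × 8 = 240 keys we could place exactly 8 in each, with no (shape, metal) pair reaching 9.
One more forces some (shape, metal) pair to hold 9, so 240 + 1 = 241.

241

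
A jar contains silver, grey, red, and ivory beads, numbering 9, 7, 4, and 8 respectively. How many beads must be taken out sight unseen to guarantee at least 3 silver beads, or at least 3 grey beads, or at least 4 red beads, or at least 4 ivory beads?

The worst case stops just short of every target: 2 silver, 2 grey, 3 red, 3 ivory — 2 + 2 + 3 + 3 = 10 beads.
One more bead must push some color to its target, so 10 + 1 = 11.

11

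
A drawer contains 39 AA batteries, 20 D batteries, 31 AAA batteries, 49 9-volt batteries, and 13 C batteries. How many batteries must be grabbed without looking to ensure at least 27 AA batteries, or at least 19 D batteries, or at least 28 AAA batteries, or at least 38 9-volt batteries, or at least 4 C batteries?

The worst case stops just short of every target: 26 AA, 18 D, 27 AAA, 37 9-volt, 3 C — 26 + 18 + 27 + 37 + 3 = 111 batteries.
One more battery must push some type to its target, so 111 + 1 = 112.

112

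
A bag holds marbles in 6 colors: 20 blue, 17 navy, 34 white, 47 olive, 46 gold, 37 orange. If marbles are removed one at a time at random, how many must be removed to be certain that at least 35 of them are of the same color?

In the worst case we take at most 34 of each color, but all 20 blue and all 17 navy (fewer than 34), giving 20 + 17 + 34 + 34 + 34 + 34 = 173.
One more marble then forces some color to 35, so 173 + 1 = 174.

174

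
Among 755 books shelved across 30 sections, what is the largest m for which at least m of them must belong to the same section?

The 755 books fall into 30 sections.
If each of the 30 sections held at most 25, the total would be at most 30 × 25 = 750 < 755, a contradiction.
So at least one holds ⌈755/30⌉ = 26.

26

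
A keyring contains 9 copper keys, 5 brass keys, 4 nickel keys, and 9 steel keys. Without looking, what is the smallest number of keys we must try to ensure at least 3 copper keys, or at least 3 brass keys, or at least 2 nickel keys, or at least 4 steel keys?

Each of the 4 types has its own threshold; avoid all of them simultaneously.
The worst case stops just short of every target: 2 copper, 2 brass, 1 nickel, 3 steel — 2 + 2 + 1 + 3 = 8 keys.
One more key must push some type to its target, so 8 + 1 = 9.

9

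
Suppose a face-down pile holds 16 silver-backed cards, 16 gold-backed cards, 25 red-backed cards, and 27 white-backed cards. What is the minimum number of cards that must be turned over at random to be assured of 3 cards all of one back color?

9

The worst case takes 2 cards of each back color without reaching 3 of any: 4 × 2 = 8.
The next card must bring some back color to 3, so 8 + 1 = 9.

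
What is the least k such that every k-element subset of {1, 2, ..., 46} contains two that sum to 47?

24

Partition {1, …, 46} into 23 pairs: {1,46}, {2,45}, …, {23,24}.
Choosing 23 integers — say the integers 1 through 23 — takes one from each pair and avoids the property.
Choosing 24 forces two into the same pair by pigeonhole, and those sum to 47. So 24.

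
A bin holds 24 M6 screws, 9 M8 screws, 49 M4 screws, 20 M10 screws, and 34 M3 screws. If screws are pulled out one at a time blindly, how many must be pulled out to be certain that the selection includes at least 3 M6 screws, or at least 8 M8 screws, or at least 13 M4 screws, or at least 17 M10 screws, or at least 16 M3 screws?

53

The worst case stops just short of every target: 2 M6, 7 M8, 12 M4, 16 M10, 15 M3 — 2 + 7 + 12 + 16 + 15 = 52 screws.
One more screw must push some size to its target, so 52 + 1 = 53.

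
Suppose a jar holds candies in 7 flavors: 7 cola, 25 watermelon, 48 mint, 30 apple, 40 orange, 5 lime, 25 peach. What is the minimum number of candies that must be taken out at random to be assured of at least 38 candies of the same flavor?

167

In the worst case we take at most 37 of each flavor, but all 7 cola, all 25 watermelon, all 30 apple, all 5 lime, and all 25 peach (fewer than 37), giving 7 + 25 + 37 + 30 + 37 + 5 + 25 = 166.
One more candy then forces some flavor to 38, so 166 + 1 = 167.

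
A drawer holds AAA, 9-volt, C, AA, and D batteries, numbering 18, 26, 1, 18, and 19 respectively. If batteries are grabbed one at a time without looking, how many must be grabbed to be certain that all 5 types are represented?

The hardest type to obtain is C: we could draw every other battery first — 82 − 1 = 81 batteries — without a single C one.
The next draw must be C, so 81 + 1 = 82.

82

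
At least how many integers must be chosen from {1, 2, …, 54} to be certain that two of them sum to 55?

Partition {1, …, 54} into 27 pairs: {1,54}, {2,53}, …, {27,28}.
Choosing 27 integers — say the integers 1 through 27 — takes one from each pair and avoids the property.
Choosing 28 forces two into the same pair by pigeonhole, and those sum to 55. So 28.

28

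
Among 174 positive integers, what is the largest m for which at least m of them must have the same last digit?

18

There are 10 possible last digits, which serve as the pigeonholes.
If each of the 10 possible last digits held at most 17, the total would be at most 10 × 17 = 170 < 174, a contradiction.
So at least one holds ⌈174/10⌉ = 18.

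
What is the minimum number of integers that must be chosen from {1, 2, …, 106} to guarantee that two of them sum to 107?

Partition {1, …, 106} into 53 pairs: {1,106}, {2,105}, …, {53,54}.
Choosing 53 integers — say the integers 1 through 53 — takes one from each pair and avoids the property.
Choosing 54 forces two into the same pair by pigeonhole, and those sum to 107. So 54.

54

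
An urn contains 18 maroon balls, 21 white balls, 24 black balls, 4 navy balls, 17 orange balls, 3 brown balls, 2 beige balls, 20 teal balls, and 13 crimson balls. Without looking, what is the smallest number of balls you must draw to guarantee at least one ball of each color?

121

The hardest color to obtain is beige: we could draw every other ball first — 122 − 2 = 120 balls — without a single beige one.
The next draw must be beige, so 120 + 1 = 121.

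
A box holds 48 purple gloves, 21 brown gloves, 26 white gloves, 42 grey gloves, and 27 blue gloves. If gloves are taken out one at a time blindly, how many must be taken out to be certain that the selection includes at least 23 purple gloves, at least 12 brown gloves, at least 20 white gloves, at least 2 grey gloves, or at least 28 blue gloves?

81

The worst case stops just short of every target: 22 purple, 11 brown, 19 white, 1 grey, 27 blue — 22 + 11 + 19 + 1 + 27 = 80 gloves.
One more glove must push some color to its target, so 80 + 1 = 81.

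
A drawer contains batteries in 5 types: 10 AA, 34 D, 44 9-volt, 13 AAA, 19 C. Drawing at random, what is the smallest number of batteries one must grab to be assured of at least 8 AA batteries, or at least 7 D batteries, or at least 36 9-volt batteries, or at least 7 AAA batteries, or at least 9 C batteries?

63

The worst case stops just short of every target: 7 AA, 6 D, 35 9-volt, 6 AAA, 8 C — 7 + 6 + 35 + 6 + 8 = 62 batteries.
One more battery must push some type to its target, so 62 + 1 = 63.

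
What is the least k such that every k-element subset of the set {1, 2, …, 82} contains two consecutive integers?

Partition {1, …, 82} into 41 pairs: {1,2}, {3,4}, …, {81,82}.
Choosing 41 integers — say the 41 even numbers 2, 4, …, 82 — takes one from each pair and avoids the property.
Choosing 42 forces two into the same pair by pigeonhole, and those are consecutive. So 42.

42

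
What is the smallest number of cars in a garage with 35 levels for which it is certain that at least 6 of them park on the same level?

176

There are 35 levels acting as pigeonholes.
With 35 × 5 = 175 cars we could place exactly 5 in each, with no class reaching 6.
One more forces some class to hold 6, so 175 + 1 = 176.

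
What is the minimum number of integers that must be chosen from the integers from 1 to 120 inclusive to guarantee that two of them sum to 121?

61

Partition {1, …, 120} into 60 pairs: {1,120}, {2,119}, …, {60,61}.
Choosing 60 integers — say the integers 1 through 60 — takes one from each pair and avoids the property.
Choosing 61 forces two into the same pair by pigeonhole, and those sum to 121. So 61.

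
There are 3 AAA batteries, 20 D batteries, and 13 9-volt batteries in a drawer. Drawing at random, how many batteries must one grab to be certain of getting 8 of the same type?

18

Treat the 3 types as pigeonholes.
In the worst case we take at most 7 of each type, but all 3 AAA (fewer than 7), giving 3 + 7 + 7 = 17.
One more battery then forces some type to 8, so 17 + 1 = 18.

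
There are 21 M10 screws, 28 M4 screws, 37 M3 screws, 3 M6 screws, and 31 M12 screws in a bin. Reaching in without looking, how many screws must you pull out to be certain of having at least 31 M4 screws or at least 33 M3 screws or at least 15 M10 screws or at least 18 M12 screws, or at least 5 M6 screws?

95

The worst case stops just short of every target: 14 M10, all 28 M4, 32 M3, all 3 M6, 17 M12 — 14 + 28 + 32 + 3 + 17 = 94 screws.
One more screw must push some size to its target, so 94 + 1 = 95.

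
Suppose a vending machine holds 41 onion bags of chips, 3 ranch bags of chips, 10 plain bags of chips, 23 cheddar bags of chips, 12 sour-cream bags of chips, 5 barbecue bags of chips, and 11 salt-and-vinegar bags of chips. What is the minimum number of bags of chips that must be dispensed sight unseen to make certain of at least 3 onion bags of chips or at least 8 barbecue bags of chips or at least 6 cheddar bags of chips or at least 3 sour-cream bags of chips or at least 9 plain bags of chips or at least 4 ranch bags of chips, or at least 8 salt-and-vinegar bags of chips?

Each of the 7 flavors has its own threshold; avoid all of them simultaneously.
The worst case stops just short of every target: 2 onion, 3 ranch, 8 plain, 5 cheddar, 2 sour-cream, all 5 barbecue, 7 salt-and-vinegar — 2 + 3 + 8 + 5 + 2 + 5 + 7 = 32 bags of chips.
One more bag of chips must push some flavor to its target, so 32 + 1 = 33.

33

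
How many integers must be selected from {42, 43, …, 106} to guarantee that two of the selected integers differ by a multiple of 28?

Group the integers by remainder mod 28; there are 28 residue classes, each nonempty in this range.
Choosing one from each class (28 integers) avoids any shared remainder.
One more choice must repeat a class, so two differ by a multiple of 28. Hence 28 + 1 = 29.

29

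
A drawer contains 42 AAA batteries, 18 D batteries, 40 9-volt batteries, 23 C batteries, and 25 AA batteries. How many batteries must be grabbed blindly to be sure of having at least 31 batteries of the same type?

Treat the 5 types as pigeonholes.
In the worst case we take at most 30 of each type, but all 18 D, all 23 C, and all 25 AA (fewer than 30), giving 30 + 18 + 30 + 23 + 25 = 126.
One more battery then forces some type to 31, so 126 + 1 = 127.

127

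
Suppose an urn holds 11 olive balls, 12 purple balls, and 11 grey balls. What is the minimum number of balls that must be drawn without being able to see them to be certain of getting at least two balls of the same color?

The worst case takes 1 ball of each color without reaching 2 of any: 3 × 1 = 3.
The next ball must bring some color to 2, so 3 + 1 = 4.

4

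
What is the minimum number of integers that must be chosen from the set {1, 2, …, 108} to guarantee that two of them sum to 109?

55

Partition {1, …, 108} into 54 pairs: {1,108}, {2,107}, …, {54,55}.
Choosing 54 integers — say the integers 1 through 54 — takes one from each pair and avoids the property.
Choosing 55 forces two into the same pair by pigeonhole, and those sum to 109. So 55.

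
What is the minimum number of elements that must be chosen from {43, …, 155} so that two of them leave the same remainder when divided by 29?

30

Group the integers by remainder mod 29; there are 29 residue classes, each nonempty in this range.
Choosing one from each class (29 integers) avoids any shared remainder.
One more choice must repeat a class, so two differ by a multiple of 29. Hence 29 + 1 = 30.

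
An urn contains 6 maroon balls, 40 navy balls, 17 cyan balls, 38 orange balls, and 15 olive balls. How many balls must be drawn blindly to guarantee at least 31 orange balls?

109

The worst case draws every non-orange ball first: 6 + 40 + 17 + 15 = 78.
The next 31 draws are then forced to be orange, giving 78 + 31 = 109.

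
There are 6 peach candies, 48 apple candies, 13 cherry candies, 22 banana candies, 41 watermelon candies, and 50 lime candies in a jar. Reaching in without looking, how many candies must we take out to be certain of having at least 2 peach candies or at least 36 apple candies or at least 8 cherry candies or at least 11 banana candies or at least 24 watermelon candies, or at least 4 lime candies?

80

The worst case stops just short of every target: 1 peach, 35 apple, 7 cherry, 10 banana, 23 watermelon, 3 lime — 1 + 35 + 7 + 10 + 23 + 3 = 79 candies.
One more candy must push some flavor to its target, so 79 + 1 = 80.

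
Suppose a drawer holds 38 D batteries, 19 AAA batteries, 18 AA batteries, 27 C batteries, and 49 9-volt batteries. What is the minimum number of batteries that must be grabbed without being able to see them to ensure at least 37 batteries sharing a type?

In the worst case we take at most 36 of each type, but all 19 AAA, all 18 AA, and all 27 C (fewer than 36), giving 36 + 19 + 18 + 27 + 36 = 136.
One more battery then forces some type to 37, so 136 + 1 = 137.

137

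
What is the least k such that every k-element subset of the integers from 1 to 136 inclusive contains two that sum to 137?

69

Partition {1, …, 136} into 68 pairs: {1,136}, {2,135}, …, {68,69}.
Choosing 68 integers — say the integers 1 through 68 — takes one from each pair and avoids the property.
Choosing 69 forces two into the same pair by pigeonhole, and those sum to 137. So 69.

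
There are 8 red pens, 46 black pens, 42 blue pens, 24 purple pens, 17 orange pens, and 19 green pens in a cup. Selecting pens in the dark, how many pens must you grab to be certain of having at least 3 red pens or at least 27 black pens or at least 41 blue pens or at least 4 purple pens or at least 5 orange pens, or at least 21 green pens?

95

The worst case stops just short of every target: 2 red, 26 black, 40 blue, 3 purple, 4 orange, all 19 green — 2 + 26 + 40 + 3 + 4 + 19 = 94 pens.
One more pen must push some ink color to its target, so 94 + 1 = 95.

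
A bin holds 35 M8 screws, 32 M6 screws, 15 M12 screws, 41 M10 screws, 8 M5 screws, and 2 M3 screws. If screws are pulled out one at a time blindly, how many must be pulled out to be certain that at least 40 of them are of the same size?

132

Treat the 6 sizes as pigeonholes.
In the worst case we take at most 39 of each size, but all 35 M8, all 32 M6, all 15 M12, all 8 M5, and all 2 M3 (fewer than 39), giving 35 + 32 + 15 + 39 + 8 + 2 = 131.
One more screw then forces some size to 40, so 131 + 1 = 132.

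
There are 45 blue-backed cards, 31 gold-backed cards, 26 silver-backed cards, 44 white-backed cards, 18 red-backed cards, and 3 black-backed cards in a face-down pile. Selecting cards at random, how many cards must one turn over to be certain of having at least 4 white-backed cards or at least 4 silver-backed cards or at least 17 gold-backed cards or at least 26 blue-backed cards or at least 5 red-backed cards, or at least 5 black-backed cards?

55

Each of the 6 back colors has its own threshold; avoid all of them simultaneously.
The worst case stops just short of every target: 25 blue-backed, 16 gold-backed, 3 silver-backed, 3 white-backed, 4 red-backed, all 3 black-backed — 25 + 16 + 3 + 3 + 4 + 3 = 54 cards.
One more card must push some back color to its target, so 54 + 1 = 55.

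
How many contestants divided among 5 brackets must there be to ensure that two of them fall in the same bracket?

There are 5 brackets acting as pigeonholes.
With 5 contestants we could place one in each, avoiding any repeat.
One more forces some class to hold 2, so 5 + 1 = 6.

6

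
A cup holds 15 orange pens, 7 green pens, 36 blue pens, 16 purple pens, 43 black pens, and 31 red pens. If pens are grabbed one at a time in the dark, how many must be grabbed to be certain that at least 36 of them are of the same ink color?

140

In the worst case we take at most 35 of each ink color, but all 15 orange, all 7 green, all 16 purple, and all 31 red (fewer than 35), giving 15 + 7 + 35 + 16 + 35 + 31 = 139.
One more pen then forces some ink color to 36, so 139 + 1 = 140.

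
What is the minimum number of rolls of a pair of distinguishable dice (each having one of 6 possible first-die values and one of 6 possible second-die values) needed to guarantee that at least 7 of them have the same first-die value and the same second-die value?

There are 6 × 6 = 36 (first-die value, second-die value) combinations acting as pigeonholes.
With 36 × 6 = 216 rolls of a pair of distinguishable dice we could place exactly 6 in each, with no (first-die value, second-die value) pair reaching 7.
One more forces some (first-die value, second-die value) pair to hold 7, so 216 + 1 = 217.

217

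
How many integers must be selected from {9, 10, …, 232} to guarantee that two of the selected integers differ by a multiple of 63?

64

Group the integers by remainder mod 63; there are 63 residue classes, each nonempty in this range.
Choosing one from each class (63 integers) avoids any shared remainder.
One more choice must repeat a class, so two differ by a multiple of 63. Hence 63 + 1 = 64.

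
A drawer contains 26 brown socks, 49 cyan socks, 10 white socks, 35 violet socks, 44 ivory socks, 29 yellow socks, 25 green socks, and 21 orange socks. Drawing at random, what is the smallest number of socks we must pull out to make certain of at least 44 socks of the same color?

Treat the 8 colors as pigeonholes.
In the worst case we take at most 43 of each color, but all 26 brown, all 10 white, all 35 violet, all 29 yellow, all 25 green, and all 21 orange (fewer than 43), giving 26 + 43 + 10 + 35 + 43 + 29 + 25 + 21 = 232.
One more sock then forces some color to 44, so 232 + 1 = 233.

233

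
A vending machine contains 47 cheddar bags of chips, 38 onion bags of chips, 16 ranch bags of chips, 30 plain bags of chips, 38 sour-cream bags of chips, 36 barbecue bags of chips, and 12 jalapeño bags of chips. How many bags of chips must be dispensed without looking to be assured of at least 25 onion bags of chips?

To avoid onion bags of chips as long as possible, exhaust the other 6 flavors first.
The worst case draws every non-onion bag of chips first: 47 + 16 + 30 + 38 + 36 + 12 = 179.
The next 25 draws are then forced to be onion, giving 179 + 25 = 204.

204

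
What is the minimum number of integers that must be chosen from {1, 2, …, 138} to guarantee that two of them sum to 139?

70

Partition {1, …, 138} into 69 pairs: {1,138}, {2,137}, …, {69,70}.
Choosing 69 integers — say the integers 1 through 69 — takes one from each pair and avoids the property.
Choosing 70 forces two into the same pair by pigeonhole, and those sum to 139. So 70.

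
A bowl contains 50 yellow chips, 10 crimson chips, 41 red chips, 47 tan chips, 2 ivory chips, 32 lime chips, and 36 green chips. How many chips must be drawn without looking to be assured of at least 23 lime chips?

The worst case draws every non-lime chip first: 50 + 10 + 41 + 47 + 2 + 36 = 186.
The next 23 draws are then forced to be lime, giving 186 + 23 = 209.

209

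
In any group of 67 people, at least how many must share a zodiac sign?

6

The 67 people fall into 12 zodiac signs.
If each of the 12 zodiac signs held at most 5, the total would be at most 12 × 5 = 60 < 67, a contradiction.
So at least one holds ⌈67/12⌉ = 6.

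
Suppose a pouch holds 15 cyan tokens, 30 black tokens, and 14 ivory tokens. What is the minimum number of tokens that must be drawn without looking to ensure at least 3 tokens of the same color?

7

The worst case takes 2 tokens of each color without reaching 3 of any: 3 × 2 = 6.
The next token must bring some color to 3, so 6 + 1 = 7.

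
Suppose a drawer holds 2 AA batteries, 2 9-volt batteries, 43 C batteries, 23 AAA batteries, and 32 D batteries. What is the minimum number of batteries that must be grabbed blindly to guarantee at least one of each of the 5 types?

101

The hardest type to obtain is AA: we could draw every other battery first — 102 − 2 = 100 batteries — without a single AA one.
The next draw must be AA, so 100 + 1 = 101.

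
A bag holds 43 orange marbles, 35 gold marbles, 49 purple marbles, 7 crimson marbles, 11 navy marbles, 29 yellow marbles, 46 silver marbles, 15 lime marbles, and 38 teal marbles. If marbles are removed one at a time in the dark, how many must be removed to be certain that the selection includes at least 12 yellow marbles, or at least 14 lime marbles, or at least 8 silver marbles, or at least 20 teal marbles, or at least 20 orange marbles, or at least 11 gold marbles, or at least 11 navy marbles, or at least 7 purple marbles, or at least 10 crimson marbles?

103

Each of the 9 colors has its own threshold; avoid all of them simultaneously.
The worst case stops just short of every target: 19 orange, 10 gold, 6 purple, all 7 crimson, 10 navy, 11 yellow, 7 silver, 13 lime, 19 teal — 19 + 10 + 6 + 7 + 10 + 11 + 7 + 13 + 19 = 102 marbles.
One more marble must push some color to its target, so 102 + 1 = 103.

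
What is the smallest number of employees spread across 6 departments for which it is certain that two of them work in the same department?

There are 6 departments acting as pigeonholes.
With 6 employees we could place one in each, avoiding any repeat.
One more forces some class to hold 2, so 6 + 1 = 7.

7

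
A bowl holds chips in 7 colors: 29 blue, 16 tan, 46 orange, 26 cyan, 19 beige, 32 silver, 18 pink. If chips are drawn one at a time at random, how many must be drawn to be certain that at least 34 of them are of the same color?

174

Treat the 7 colors as pigeonholes.
In the worst case we take at most 33 of each color, but all 29 blue, all 16 tan, all 26 cyan, all 19 beige, all 32 silver, and all 18 pink (fewer than 33), giving 29 + 16 + 33 + 26 + 19 + 32 + 18 = 173.
One more chip then forces some color to 34, so 173 + 1 = 174.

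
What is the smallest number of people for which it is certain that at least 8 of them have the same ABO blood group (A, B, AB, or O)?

29

There are 4 ABO blood groups acting as pigeonholes.
With 4 × 7 = 28 people we could place exactly 7 in each, with no class reaching 8.
One more forces some class to hold 8, so 28 + 1 = 29.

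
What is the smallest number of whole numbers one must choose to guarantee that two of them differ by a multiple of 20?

21

Two integers differ by a multiple of 20 exactly when they share a remainder mod 20.
There are 20 residue classes mod 20, so 20 integers can all lie in distinct classes.
One more integer must repeat a residue, giving a difference divisible by 20. So n = 20 + 1 = 21.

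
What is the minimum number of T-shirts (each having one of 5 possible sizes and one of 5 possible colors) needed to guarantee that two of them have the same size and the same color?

26

There are 5 × 5 = 25 (size, color) combinations acting as pigeonholes.
With 25 T-shirts we could place one in each, avoiding any repeat.
One more forces some (size, color) pair to hold 2, so 25 + 1 = 26.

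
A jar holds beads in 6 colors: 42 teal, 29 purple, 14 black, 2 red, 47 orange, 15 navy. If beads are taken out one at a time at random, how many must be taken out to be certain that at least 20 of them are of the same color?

89

In the worst case we take at most 19 of each color, but all 14 black, all 2 red, and all 15 navy (fewer than 19), giving 19 + 19 + 14 + 2 + 19 + 15 = 88.
One more bead then forces some color to 20, so 88 + 1 = 89.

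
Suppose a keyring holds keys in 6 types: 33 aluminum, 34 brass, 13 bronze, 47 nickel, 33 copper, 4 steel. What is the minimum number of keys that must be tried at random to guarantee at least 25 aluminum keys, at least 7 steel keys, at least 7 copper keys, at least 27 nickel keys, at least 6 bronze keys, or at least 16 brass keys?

81

Each of the 6 types has its own threshold; avoid all of them simultaneously.
The worst case stops just short of every target: 24 aluminum, 15 brass, 5 bronze, 26 nickel, 6 copper, all 4 steel — 24 + 15 + 5 + 26 + 6 + 4 = 80 keys.
One more key must push some type to its target, so 80 + 1 = 81.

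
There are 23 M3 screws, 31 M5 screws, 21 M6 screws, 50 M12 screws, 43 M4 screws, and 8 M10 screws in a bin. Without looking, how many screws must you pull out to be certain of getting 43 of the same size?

In the worst case we take at most 42 of each size, but all 23 M3, all 31 M5, all 21 M6, and all 8 M10 (fewer than 42), giving 23 + 31 + 21 + 42 + 42 + 8 = 167.
One more screw then forces some size to 43, so 167 + 1 = 168.

168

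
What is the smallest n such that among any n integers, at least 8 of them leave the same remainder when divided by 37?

There are 37 residue classes modulo 37 acting as pigeonholes.
With 37 × 7 = 259 integers we could place exactly 7 in each, with no class reaching 8.
One more forces some class to hold 8, so 259 + 1 = 260.

260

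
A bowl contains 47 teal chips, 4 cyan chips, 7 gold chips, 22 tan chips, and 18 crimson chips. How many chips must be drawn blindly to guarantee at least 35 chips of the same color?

In the worst case we take at most 34 of each color, but all 4 cyan, all 7 gold, all 22 tan, and all 18 crimson (fewer than 34), giving 34 + 4 + 7 + 22 + 18 = 85.
One more chip then forces some color to 35, so 85 + 1 = 86.

86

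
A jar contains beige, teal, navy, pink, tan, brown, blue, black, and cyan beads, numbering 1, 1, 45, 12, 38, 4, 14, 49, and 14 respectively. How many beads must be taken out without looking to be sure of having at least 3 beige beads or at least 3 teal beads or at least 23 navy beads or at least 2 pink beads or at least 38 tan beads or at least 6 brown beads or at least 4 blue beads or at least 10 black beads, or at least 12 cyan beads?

Each of the 9 colors has its own threshold; avoid all of them simultaneously.
The worst case stops just short of every target: all 1 beige, all 1 teal, 22 navy, 1 pink, 37 tan, all 4 brown, 3 blue, 9 black, 11 cyan — 1 + 1 + 22 + 1 + 37 + 4 + 3 + 9 + 11 = 89 beads.
One more bead must push some color to its target, so 89 + 1 = 90.

90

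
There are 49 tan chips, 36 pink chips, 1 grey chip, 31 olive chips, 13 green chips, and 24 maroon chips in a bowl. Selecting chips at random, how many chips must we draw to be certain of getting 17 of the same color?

79

Treat the 6 colors as pigeonholes.
In the worst case we take at most 16 of each color, but all 1 grey and all 13 green (fewer than 16), giving 16 + 16 + 1 + 16 + 13 + 16 = 78.
One more chip then forces some color to 17, so 78 + 1 = 79.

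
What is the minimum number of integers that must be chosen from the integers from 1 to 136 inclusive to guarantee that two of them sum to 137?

Partition {1, …, 136} into 68 pairs: {1,136}, {2,135}, …, {68,69}.
Choosing 68 integers — say the integers 1 through 68 — takes one from each pair and avoids the property.
Choosing 69 forces two into the same pair by pigeonhole, and those sum to 137. So 69.

69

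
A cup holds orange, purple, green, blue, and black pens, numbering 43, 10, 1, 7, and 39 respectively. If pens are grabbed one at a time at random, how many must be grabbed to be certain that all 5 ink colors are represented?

The hardest ink color to obtain is green: we could draw every other pen first — 100 − 1 = 99 pens — without a single green one.
The next draw must be green, so 99 + 1 = 100.

100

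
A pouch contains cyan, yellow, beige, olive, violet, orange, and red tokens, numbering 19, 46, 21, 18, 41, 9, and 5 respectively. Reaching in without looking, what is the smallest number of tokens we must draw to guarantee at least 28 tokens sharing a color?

127

Treat the 7 colors as pigeonholes.
In the worst case we take at most 27 of each color, but all 19 cyan, all 21 beige, all 18 olive, all 9 orange, and all 5 red (fewer than 27), giving 19 + 27 + 21 + 18 + 27 + 9 + 5 = 126.
One more token then forces some color to 28, so 126 + 1 = 127.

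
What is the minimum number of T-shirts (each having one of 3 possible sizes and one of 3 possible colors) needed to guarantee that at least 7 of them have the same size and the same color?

There are 3 × 3 = 9 (size, color) combinations acting as pigeonholes.
With 9 × 6 = 54 T-shirts we could place exactly 6 in each, with no (size, color) pair reaching 7.
One more forces some (size, color) pair to hold 7, so 54 + 1 = 55.

55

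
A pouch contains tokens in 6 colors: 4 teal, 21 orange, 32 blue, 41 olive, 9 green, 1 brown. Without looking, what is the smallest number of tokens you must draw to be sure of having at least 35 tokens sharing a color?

In the worst case we take at most 34 of each color, but all 4 teal, all 21 orange, all 32 blue, all 9 green, and all 1 brown (fewer than 34), giving 4 + 21 + 32 + 34 + 9 + 1 = 101.
One more token then forces some color to 35, so 101 + 1 = 102.

102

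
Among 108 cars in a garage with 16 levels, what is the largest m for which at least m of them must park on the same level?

The 108 cars fall into 16 levels.
If each of the 16 levels held at most 6, the total would be at most 16 × 6 = 96 < 108, a contradiction.
So at least one holds ⌈108/16⌉ = 7.

7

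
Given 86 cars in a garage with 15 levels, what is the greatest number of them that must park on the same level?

6

If each of the 15 levels held at most 5, the total would be at most 15 × 5 = 75 < 86, a contradiction.
So at least one holds ⌈86/15⌉ = 6.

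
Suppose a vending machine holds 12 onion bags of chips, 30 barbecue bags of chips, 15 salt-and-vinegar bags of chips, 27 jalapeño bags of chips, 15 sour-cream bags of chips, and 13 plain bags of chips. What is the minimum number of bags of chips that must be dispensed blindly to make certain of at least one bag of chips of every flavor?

The hardest flavor to obtain is onion: we could draw every other bag of chips first — 112 − 12 = 100 bags of chips — without a single onion one.
The next draw must be onion, so 100 + 1 = 101.

101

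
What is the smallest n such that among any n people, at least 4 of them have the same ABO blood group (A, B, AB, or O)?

There are 4 ABO blood groups acting as pigeonholes.
With 4 × 3 = 12 people we could place exactly 3 in each, with no class reaching 4.
One more forces some class to hold 4, so 12 + 1 = 13.

13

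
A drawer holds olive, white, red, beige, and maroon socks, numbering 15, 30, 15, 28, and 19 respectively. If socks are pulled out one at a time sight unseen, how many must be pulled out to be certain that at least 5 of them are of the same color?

The worst case takes 4 socks of each color without reaching 5 of any: 5 × 4 = 20.
The next sock must bring some color to 5, so 20 + 1 = 21.

21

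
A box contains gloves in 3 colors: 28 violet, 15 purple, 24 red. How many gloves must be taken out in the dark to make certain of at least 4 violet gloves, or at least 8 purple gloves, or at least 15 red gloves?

25

Each of the 3 colors has its own threshold; avoid all of them simultaneously.
The worst case stops just short of every target: 3 violet, 7 purple, 14 red — 3 + 7 + 14 = 24 gloves.
One more glove must push some color to its target, so 24 + 1 = 25.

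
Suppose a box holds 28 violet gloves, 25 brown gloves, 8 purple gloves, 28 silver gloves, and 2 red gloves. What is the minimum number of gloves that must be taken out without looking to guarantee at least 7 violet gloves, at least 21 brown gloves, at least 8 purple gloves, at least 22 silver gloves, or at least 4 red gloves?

57

The worst case stops just short of every target: 6 violet, 20 brown, 7 purple, 21 silver, all 2 red — 6 + 20 + 7 + 21 + 2 = 56 gloves.
One more glove must push some color to its target, so 56 + 1 = 57.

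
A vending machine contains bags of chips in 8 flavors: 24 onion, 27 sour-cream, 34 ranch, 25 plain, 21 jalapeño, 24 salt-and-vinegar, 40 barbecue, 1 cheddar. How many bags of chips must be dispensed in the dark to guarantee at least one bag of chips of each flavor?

The hardest flavor to obtain is cheddar: we could draw every other bag of chips first — 196 − 1 = 195 bags of chips — without a single cheddar one.
The next draw must be cheddar, so 195 + 1 = 196.

196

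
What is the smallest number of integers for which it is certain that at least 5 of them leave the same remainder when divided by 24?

97

There are 24 residue classes modulo 24 acting as pigeonholes.
With 24 × 4 = 96 integers we could place exactly 4 in each, with no class reaching 5.
One more forces some class to hold 5, so 96 + 1 = 97.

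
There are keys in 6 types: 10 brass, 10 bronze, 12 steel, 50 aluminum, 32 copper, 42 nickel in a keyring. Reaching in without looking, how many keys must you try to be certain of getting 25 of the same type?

Treat the 6 types as pigeonholes.
In the worst case we take at most 24 of each type, but all 10 brass, all 10 bronze, and all 12 steel (fewer than 24), giving 10 + 10 + 12 + 24 + 24 + 24 = 104.
One more key then forces some type to 25, so 104 + 1 = 105.

105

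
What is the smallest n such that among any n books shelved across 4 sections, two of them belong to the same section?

5

There are 4 sections acting as pigeonholes.
With 4 books we could place one in each, avoiding any repeat.
One more forces some class to hold 2, so 4 + 1 = 5.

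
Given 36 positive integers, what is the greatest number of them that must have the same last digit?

4

There are 10 possible last digits, which serve as the pigeonholes.
If each of the 10 possible last digits held at most 3, the total would be at most 10 × 3 = 30 < 36, a contradiction.
So at least one holds ⌈36/10⌉ = 4.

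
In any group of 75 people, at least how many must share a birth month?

If each of the 12 months of the year held at most 6, the total would be at most 12 × 6 = 72 < 75, a contradiction.
So at least one holds ⌈75/12⌉ = 7.

7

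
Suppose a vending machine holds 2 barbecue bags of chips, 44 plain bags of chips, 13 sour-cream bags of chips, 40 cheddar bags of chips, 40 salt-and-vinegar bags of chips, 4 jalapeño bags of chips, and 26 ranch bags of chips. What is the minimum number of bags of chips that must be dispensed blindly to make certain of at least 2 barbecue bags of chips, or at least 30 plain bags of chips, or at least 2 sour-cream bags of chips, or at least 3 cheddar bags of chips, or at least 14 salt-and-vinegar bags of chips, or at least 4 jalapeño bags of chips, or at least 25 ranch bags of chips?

The worst case stops just short of every target: 1 barbecue, 29 plain, 1 sour-cream, 2 cheddar, 13 salt-and-vinegar, 3 jalapeño, 24 ranch — 1 + 29 + 1 + 2 + 13 + 3 + 24 = 73 bags of chips.
One more bag of chips must push some flavor to its target, so 73 + 1 = 74.

74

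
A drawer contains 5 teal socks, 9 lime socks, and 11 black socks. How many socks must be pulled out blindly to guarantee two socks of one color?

4

The worst case takes 1 sock of each color without reaching 2 of any: 3 × 1 = 3.
The next sock must bring some color to 2, so 3 + 1 = 4.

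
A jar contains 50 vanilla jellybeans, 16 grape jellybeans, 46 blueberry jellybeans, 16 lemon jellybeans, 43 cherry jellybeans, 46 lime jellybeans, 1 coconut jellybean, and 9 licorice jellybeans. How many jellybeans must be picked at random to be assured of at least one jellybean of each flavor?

The hardest flavor to obtain is coconut: we could draw every other jellybean first — 227 − 1 = 226 jellybeans — without a single coconut one.
The next draw must be coconut, so 226 + 1 = 227.

227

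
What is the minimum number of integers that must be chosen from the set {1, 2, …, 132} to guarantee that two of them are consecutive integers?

Partition {1, …, 132} into 66 pairs: {1,2}, {3,4}, …, {131,132}.
Choosing 66 integers — say the 66 even numbers 2, 4, …, 132 — takes one from each pair and avoids the property.
Choosing 67 forces two into the same pair by pigeonhole, and those are consecutive. So 67.

67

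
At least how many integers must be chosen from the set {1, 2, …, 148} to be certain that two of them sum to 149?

Partition {1, …, 148} into 74 pairs: {1,148}, {2,147}, …, {74,75}.
Choosing 74 integers — say the integers 1 through 74 — takes one from each pair and avoids the property.
Choosing 75 forces two into the same pair by pigeonhole, and those sum to 149. So 75.

75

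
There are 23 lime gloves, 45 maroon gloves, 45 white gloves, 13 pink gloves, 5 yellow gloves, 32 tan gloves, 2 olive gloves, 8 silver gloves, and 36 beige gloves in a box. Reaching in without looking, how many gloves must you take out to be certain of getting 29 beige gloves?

202

To avoid beige gloves as long as possible, exhaust the other 8 colors first.
The worst case draws every non-beige glove first: 23 + 45 + 45 + 13 + 5 + 32 + 2 + 8 = 173.
The next 29 draws are then forced to be beige, giving 173 + 29 = 202.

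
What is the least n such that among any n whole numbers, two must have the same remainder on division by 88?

89

Use the pigeonhole principle on residue classes: two integers differ by a multiple of 88 exactly when they share a remainder mod 88.
There are 88 residue classes mod 88, so 88 integers can all lie in distinct classes.
One more integer must repeat a residue, giving a difference divisible by 88. So n = 88 + 1 = 89.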